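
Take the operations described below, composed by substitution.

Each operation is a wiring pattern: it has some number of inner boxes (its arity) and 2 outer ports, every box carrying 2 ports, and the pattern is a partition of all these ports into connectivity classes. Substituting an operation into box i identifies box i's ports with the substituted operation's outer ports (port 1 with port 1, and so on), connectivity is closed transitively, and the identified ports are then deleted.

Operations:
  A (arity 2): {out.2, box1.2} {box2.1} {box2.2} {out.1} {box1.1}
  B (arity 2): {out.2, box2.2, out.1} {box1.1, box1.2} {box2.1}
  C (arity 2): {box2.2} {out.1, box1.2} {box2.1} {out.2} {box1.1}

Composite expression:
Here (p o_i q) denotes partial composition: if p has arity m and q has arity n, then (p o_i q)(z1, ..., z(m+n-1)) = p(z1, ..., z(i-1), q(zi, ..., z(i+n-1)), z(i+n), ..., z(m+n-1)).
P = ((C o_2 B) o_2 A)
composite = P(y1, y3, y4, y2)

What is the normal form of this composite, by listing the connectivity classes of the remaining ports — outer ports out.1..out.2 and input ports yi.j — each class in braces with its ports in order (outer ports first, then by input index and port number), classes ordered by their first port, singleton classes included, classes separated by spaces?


{out.1, y1.2} {out.2} {y1.1} {y2.1} {y2.2} {y3.1} {y3.2} {y4.1} {y4.2}

Two ports join when wires chain via C-identified ports.
composing A on (y3, y4), with out.j its own outer ports: {out.1} {out.2, y3.2} {y3.1} {y4.1} {y4.2}
composing B on (y3, y4, y2), with out.j its own outer ports: {out.1, out.2, y2.2} {y2.1} {y3.1} {y3.2} {y4.1} {y4.2}
composing C on (y1, y3, y4, y2), with out.j its own outer ports: {out.1, y1.2} {out.2} {y1.1} {y2.1} {y2.2} {y3.1} {y3.2} {y4.1} {y4.2}


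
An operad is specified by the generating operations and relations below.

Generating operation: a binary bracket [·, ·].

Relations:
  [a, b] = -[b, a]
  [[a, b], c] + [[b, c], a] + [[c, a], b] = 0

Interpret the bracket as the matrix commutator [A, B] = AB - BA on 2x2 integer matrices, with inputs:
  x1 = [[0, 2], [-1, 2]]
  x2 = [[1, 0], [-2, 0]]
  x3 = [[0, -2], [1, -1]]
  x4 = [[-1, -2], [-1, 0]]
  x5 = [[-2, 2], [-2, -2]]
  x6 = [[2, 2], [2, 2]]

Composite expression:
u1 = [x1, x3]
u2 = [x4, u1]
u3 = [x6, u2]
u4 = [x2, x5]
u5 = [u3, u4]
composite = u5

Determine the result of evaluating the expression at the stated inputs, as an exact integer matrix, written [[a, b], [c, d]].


[[0, 24], [-24, 0]]

[x1, x3] = [[0, 2], [1, 0]]
[x4, [x1, x3]] = [[0, -2], [1, 0]]
[x6, [x4, [x1, x3]]] = [[6, 0], [0, -6]]
[x2, x5] = [[4, 2], [2, -4]]
[[x6, [x4, [x1, x3]]], [x2, x5]] = [[0, 24], [-24, 0]]


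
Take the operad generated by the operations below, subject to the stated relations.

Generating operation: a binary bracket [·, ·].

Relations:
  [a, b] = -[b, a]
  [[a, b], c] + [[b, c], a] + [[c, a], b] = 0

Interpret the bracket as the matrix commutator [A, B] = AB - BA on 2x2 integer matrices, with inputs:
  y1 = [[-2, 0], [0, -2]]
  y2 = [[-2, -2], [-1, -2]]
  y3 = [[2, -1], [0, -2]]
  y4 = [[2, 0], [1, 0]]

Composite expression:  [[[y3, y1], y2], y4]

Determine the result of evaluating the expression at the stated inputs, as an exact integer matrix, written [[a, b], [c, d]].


[y3, y1] = [[0, 0], [0, 0]]
[[y3, y1], y2] = [[0, 0], [0, 0]]
[[[y3, y1], y2], y4] = [[0, 0], [0, 0]]

[[0, 0], [0, 0]]


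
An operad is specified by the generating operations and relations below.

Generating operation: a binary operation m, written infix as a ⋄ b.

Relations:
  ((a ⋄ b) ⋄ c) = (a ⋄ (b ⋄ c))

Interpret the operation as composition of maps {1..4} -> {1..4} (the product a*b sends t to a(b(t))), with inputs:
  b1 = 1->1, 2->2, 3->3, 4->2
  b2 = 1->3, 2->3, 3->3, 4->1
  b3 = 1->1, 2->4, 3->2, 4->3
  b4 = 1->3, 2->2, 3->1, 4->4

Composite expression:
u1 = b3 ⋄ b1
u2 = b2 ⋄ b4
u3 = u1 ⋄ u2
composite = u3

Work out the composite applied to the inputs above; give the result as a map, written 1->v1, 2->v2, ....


1->2, 2->2, 3->2, 4->1

(b3 ⋄ b1) = 1->1, 2->4, 3->2, 4->4
(b2 ⋄ b4) = 1->3, 2->3, 3->3, 4->1
((b3 ⋄ b1) ⋄ (b2 ⋄ b4)) = 1->2, 2->2, 3->2, 4->1


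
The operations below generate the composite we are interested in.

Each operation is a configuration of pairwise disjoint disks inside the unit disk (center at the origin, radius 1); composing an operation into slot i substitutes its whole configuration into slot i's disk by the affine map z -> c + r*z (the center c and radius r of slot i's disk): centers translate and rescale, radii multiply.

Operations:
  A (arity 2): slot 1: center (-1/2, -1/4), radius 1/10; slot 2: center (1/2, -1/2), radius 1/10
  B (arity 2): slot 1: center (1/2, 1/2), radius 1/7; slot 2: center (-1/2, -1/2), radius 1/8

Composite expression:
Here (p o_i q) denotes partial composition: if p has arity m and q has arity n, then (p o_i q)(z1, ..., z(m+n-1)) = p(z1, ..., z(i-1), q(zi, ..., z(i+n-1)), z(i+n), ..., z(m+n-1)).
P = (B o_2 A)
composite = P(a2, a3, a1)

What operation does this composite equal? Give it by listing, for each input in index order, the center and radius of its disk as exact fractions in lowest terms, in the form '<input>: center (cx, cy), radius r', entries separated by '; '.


a1: center (-7/16, -9/16), radius 1/80; a2: center (1/2, 1/2), radius 1/7; a3: center (-9/16, -17/32), radius 1/80

Each a-disk chains the slot maps above it in B; radii multiply.
input a2: composing its 1 substitution step yields center (1/2, 1/2), radius 1/7
input a3: composing its 2 substitution steps yields center (-9/16, -17/32), radius 1/80
input a1: composing its 2 substitution steps yields center (-7/16, -9/16), radius 1/80


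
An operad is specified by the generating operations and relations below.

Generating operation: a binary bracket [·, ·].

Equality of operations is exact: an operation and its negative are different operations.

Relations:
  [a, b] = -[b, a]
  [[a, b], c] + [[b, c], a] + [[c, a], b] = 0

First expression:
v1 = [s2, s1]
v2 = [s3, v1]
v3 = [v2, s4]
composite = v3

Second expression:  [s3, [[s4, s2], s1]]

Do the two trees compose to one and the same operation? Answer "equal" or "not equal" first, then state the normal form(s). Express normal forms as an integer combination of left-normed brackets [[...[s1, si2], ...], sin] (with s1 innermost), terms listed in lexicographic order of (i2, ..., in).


not equal: they reduce to [[[s1, s2], s3], s4] and -[[[s1, s2], s4], s3] + [[[s1, s4], s2], s3]

In normal form, the first expression is [[[s1, s2], s3], s4]
In normal form, the second expression is -[[[s1, s2], s4], s3] + [[[s1, s4], s2], s3]
Different reductions; not equal.


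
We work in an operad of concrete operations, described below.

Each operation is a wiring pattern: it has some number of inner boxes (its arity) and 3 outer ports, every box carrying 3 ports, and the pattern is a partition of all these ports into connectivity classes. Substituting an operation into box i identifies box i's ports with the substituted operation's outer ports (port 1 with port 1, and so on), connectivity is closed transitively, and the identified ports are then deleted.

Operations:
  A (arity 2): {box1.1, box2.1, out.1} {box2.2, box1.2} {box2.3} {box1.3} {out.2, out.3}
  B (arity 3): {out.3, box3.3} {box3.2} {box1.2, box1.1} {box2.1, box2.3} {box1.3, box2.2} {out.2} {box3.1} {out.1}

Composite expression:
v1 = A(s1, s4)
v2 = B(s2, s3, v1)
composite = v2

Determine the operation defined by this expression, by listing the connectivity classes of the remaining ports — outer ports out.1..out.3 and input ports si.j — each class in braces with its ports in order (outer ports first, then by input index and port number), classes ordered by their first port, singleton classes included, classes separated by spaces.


Connectivity passes through glued B-boundaries; trace each wire chain.
A over (s1, s4) gives {out.1, s1.1, s4.1} {out.2, out.3} {s1.2, s4.2} {s1.3} {s4.3}, out.j being that stage's outer ports
B over (s2, s3, s1, s4) gives {out.1} {out.2} {out.3} {s1.1, s4.1} {s1.2, s4.2} {s1.3} {s2.1, s2.2} {s2.3, s3.2} {s3.1, s3.3} {s4.3}, out.j being that stage's outer ports

{out.1} {out.2} {out.3} {s1.1, s4.1} {s1.2, s4.2} {s1.3} {s2.1, s2.2} {s2.3, s3.2} {s3.1, s3.3} {s4.3}


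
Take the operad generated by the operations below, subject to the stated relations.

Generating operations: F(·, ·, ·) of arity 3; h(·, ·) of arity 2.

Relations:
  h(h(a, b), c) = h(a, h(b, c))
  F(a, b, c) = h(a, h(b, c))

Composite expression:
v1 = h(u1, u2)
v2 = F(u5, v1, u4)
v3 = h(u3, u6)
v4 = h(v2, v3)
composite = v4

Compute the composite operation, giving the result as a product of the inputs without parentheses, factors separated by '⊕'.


Under associativity of h, the answer is the u's in reading order.
h(u1, u2) collapses to u1 ⊕ u2
F(u5, h(u1, u2), u4) collapses to u5 ⊕ u1 ⊕ u2 ⊕ u4
h(u3, u6) collapses to u3 ⊕ u6
h(F(u5, h(u1, u2), u4), h(u3, u6)) collapses to u5 ⊕ u1 ⊕ u2 ⊕ u4 ⊕ u3 ⊕ u6

u5 ⊕ u1 ⊕ u2 ⊕ u4 ⊕ u3 ⊕ u6


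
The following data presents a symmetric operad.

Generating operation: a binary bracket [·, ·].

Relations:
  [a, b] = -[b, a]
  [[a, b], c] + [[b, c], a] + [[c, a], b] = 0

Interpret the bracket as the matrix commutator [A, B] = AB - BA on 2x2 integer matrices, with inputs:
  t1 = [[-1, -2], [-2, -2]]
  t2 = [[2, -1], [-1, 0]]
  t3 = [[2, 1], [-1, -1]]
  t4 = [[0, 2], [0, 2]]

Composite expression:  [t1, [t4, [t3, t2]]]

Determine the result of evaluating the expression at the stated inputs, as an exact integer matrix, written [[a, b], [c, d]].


[t3, t2] = [[-2, -5], [1, 2]]
[t4, [t3, t2]] = [[2, 18], [2, -2]]
[t1, [t4, [t3, t2]]] = [[32, 26], [-10, -32]]

[[32, 26], [-10, -32]]


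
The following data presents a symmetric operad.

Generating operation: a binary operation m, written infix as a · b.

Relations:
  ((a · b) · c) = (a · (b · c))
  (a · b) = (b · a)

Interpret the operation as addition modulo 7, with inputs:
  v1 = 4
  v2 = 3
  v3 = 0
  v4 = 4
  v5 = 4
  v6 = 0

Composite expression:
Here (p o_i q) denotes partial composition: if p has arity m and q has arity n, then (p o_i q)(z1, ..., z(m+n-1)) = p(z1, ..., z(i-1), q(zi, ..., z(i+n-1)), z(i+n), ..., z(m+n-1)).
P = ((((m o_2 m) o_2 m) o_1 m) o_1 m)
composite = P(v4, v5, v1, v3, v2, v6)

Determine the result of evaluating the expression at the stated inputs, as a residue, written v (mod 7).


(v4 · v5) = 1
((v4 · v5) · v1) = 5
(v3 · v2) = 3
((v3 · v2) · v6) = 3
(((v4 · v5) · v1) · ((v3 · v2) · v6)) = 1

1 (mod 7)


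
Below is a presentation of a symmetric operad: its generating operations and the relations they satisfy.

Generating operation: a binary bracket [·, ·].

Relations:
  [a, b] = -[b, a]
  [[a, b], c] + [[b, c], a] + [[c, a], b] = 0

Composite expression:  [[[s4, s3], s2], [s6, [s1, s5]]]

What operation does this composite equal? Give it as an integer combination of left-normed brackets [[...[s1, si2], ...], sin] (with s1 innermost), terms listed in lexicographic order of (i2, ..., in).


[[[[[s1, s5], s6], s2], s3], s4] - [[[[[s1, s5], s6], s2], s4], s3] - [[[[[s1, s5], s6], s3], s4], s2] + [[[[[s1, s5], s6], s4], s3], s2]


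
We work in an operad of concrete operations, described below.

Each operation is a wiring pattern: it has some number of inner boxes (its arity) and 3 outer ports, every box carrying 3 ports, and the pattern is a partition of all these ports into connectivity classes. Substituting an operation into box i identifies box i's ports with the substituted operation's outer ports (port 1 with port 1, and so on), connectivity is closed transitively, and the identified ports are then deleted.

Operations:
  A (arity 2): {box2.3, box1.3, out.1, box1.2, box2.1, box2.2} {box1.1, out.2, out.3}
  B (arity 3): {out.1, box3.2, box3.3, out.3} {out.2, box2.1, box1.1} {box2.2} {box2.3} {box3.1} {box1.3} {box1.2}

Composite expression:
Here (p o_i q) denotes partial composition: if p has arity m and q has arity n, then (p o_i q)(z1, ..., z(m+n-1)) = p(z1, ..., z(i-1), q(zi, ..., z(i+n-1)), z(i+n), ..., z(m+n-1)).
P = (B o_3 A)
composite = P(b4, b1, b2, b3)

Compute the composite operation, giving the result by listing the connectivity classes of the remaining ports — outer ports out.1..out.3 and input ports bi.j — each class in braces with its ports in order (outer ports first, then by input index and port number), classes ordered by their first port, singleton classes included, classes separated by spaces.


{out.1, out.3, b2.1} {out.2, b1.1, b4.1} {b1.2} {b1.3} {b2.2, b2.3, b3.1, b3.2, b3.3} {b4.2} {b4.3}

Treat the ports identified at B as solder joints: merge, then drop.
through A, on inputs (b2, b3): {out.1, b2.2, b2.3, b3.1, b3.2, b3.3} {out.2, out.3, b2.1} (out.j = stage outer ports)
through B, on inputs (b4, b1, b2, b3): {out.1, out.3, b2.1} {out.2, b1.1, b4.1} {b1.2} {b1.3} {b2.2, b2.3, b3.1, b3.2, b3.3} {b4.2} {b4.3} (out.j = stage outer ports)


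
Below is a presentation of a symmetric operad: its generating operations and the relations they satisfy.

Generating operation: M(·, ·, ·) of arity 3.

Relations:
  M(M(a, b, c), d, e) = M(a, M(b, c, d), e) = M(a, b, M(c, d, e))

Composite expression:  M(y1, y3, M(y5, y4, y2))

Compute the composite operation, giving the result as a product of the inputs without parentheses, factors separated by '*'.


y1 * y3 * y5 * y4 * y2


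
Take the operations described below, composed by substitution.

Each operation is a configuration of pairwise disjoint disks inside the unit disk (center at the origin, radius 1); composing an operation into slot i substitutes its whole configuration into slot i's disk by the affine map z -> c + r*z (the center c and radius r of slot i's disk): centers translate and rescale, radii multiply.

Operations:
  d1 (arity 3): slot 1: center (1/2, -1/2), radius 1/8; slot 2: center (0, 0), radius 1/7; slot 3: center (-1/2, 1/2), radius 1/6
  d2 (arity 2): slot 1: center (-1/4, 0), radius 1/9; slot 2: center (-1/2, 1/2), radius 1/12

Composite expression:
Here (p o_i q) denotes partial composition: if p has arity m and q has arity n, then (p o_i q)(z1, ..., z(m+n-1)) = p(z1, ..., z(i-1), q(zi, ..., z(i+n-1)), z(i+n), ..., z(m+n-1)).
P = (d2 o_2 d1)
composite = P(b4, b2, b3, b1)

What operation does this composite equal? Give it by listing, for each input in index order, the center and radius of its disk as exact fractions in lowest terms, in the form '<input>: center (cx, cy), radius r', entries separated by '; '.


b1: center (-13/24, 13/24), radius 1/72; b2: center (-11/24, 11/24), radius 1/96; b3: center (-1/2, 1/2), radius 1/84; b4: center (-1/4, 0), radius 1/9


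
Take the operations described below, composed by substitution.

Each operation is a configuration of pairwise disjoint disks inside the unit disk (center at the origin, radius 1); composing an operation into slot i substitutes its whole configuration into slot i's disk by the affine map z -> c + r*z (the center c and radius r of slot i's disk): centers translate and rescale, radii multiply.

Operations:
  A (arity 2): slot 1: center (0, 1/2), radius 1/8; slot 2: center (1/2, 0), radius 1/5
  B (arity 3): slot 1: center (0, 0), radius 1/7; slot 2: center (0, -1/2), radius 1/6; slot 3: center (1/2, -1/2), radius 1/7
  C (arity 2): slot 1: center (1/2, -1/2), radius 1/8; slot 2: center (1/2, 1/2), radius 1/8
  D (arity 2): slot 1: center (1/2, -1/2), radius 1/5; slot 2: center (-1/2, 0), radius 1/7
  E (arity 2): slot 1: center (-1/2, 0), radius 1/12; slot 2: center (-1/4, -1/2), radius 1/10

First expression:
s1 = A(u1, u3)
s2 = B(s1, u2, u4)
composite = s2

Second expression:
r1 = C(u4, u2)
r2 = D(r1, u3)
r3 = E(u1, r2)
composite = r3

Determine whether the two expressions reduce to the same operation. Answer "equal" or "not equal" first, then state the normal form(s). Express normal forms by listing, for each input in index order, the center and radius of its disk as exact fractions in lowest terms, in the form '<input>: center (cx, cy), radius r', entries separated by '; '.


not equal: they reduce to u1: center (0, 1/14), radius 1/56; u2: center (0, -1/2), radius 1/6; u3: center (1/14, 0), radius 1/35; u4: center (1/2, -1/2), radius 1/7 and u1: center (-1/2, 0), radius 1/12; u2: center (-19/100, -27/50), radius 1/400; u3: center (-3/10, -1/2), radius 1/70; u4: center (-19/100, -14/25), radius 1/400

In normal form, the first expression is u1: center (0, 1/14), radius 1/56; u2: center (0, -1/2), radius 1/6; u3: center (1/14, 0), radius 1/35; u4: center (1/2, -1/2), radius 1/7
In normal form, the second expression is u1: center (-1/2, 0), radius 1/12; u2: center (-19/100, -27/50), radius 1/400; u3: center (-3/10, -1/2), radius 1/70; u4: center (-19/100, -14/25), radius 1/400
Different reductions; not equal.


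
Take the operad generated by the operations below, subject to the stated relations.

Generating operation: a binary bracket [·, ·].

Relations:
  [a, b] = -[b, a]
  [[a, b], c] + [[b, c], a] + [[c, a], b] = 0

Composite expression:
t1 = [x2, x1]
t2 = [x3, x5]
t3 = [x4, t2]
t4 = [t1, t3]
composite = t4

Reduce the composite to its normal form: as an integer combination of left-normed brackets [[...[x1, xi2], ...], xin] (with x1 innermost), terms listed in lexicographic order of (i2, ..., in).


Antisymmetry and Jacobi reduce to x1-anchored left-normed brackets.
Composite bracket: [[x2, x1], [x4, [x3, x5]]]
Each bracket splits as ab - ba, giving 16 signed words (2^4 = 16).
Words beginning with x1 determine it all:
  the word x1x2x3x5x4 carries sign +1 and contributes +[[[[x1, x2], x3], x5], x4]
  the word x1x2x4x3x5 carries sign -1 and contributes -[[[[x1, x2], x4], x3], x5]
  the word x1x2x4x5x3 carries sign +1 and contributes +[[[[x1, x2], x4], x5], x3]
  the word x1x2x5x3x4 carries sign -1 and contributes -[[[[x1, x2], x5], x3], x4]

[[[[x1, x2], x3], x5], x4] - [[[[x1, x2], x4], x3], x5] + [[[[x1, x2], x4], x5], x3] - [[[[x1, x2], x5], x3], x4]


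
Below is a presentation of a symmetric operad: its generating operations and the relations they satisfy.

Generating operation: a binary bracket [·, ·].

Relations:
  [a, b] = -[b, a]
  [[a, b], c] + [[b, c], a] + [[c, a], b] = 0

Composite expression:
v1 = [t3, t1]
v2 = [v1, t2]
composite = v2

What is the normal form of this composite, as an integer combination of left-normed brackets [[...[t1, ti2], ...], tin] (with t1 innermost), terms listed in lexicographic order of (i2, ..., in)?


-[[t1, t3], t2]

A multilinear Lie element is pinned by t1-initial words (t1 innermost).
Composite bracket: [[t3, t1], t2]
Each bracket splits as ab - ba, giving 4 signed words (2^2 = 4).
The t1-initial words carry the normal form:
  from t1t3t2, sign -1: term -[[t1, t3], t2]


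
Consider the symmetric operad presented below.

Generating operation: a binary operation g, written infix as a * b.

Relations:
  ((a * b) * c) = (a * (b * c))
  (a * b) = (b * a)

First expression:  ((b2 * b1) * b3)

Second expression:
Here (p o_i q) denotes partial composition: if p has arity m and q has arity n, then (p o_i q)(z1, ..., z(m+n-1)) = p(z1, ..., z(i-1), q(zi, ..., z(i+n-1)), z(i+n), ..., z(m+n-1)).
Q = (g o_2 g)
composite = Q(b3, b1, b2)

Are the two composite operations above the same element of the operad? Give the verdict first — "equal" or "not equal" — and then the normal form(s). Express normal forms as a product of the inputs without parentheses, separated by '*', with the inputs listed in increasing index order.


equal: each reduces to b1 * b2 * b3

In normal form, the first expression is b1 * b2 * b3
In normal form, the second expression is b1 * b2 * b3
One common form — equal.


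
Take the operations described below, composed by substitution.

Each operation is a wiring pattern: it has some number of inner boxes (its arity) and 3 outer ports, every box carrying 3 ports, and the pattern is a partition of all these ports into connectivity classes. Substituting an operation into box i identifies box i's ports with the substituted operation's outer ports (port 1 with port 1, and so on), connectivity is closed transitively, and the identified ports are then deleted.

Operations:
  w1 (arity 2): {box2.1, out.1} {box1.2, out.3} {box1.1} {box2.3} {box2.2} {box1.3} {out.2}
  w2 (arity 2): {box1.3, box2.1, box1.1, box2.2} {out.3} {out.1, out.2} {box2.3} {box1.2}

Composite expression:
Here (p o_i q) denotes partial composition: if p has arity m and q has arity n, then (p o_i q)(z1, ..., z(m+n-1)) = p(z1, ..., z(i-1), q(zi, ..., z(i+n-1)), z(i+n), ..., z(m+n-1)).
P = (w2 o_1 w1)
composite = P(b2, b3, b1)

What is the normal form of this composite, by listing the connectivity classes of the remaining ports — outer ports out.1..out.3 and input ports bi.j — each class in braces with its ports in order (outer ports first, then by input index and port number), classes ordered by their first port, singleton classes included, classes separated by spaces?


{out.1, out.2} {out.3} {b1.1, b1.2, b2.2, b3.1} {b1.3} {b2.1} {b2.3} {b3.2} {b3.3}

Connectivity passes through glued w2-boundaries; trace each wire chain.
w1 over (b2, b3) gives {out.1, b3.1} {out.2} {out.3, b2.2} {b2.1} {b2.3} {b3.2} {b3.3}, out.j being that stage's outer ports
w2 over (b2, b3, b1) gives {out.1, out.2} {out.3} {b1.1, b1.2, b2.2, b3.1} {b1.3} {b2.1} {b2.3} {b3.2} {b3.3}, out.j being that stage's outer ports


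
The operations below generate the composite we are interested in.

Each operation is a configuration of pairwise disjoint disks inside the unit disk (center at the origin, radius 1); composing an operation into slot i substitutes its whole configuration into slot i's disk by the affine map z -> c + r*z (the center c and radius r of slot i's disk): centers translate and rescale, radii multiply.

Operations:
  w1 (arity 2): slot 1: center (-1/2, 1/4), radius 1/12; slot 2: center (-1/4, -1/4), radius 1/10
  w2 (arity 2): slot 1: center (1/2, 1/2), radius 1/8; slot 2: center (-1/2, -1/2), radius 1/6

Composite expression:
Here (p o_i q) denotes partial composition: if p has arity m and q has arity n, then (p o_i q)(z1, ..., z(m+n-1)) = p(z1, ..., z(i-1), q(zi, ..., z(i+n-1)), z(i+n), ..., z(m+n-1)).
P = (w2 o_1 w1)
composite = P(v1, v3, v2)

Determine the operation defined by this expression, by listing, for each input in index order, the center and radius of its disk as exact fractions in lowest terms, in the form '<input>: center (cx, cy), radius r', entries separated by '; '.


v1: center (7/16, 17/32), radius 1/96; v2: center (-1/2, -1/2), radius 1/6; v3: center (15/32, 15/32), radius 1/80

Below w2, radii multiply path by path; the v-disk centers shift.
for v1, the 2-step affine chain lands on center (7/16, 17/32), radius 1/96
for v3, the 2-step affine chain lands on center (15/32, 15/32), radius 1/80
for v2, the 1-step affine chain lands on center (-1/2, -1/2), radius 1/6


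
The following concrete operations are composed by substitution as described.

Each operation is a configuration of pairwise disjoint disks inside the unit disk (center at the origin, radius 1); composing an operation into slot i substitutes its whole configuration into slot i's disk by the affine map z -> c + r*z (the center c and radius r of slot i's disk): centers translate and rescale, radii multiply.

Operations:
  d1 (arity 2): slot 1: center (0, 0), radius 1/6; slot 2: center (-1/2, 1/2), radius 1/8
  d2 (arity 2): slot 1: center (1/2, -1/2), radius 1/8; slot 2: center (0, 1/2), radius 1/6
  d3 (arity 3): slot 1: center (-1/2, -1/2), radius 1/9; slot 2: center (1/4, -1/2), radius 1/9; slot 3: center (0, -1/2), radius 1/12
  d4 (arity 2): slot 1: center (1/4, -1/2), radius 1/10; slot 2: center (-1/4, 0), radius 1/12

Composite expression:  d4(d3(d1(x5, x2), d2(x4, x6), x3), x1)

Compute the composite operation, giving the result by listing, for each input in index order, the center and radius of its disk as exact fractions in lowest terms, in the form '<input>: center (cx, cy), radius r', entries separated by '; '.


x1: center (-1/4, 0), radius 1/12; x2: center (7/36, -49/90), radius 1/720; x3: center (1/4, -11/20), radius 1/120; x4: center (101/360, -5/9), radius 1/720; x5: center (1/5, -11/20), radius 1/540; x6: center (11/40, -49/90), radius 1/540

Below d4, radii multiply path by path; the x-disk centers shift.
x5: after 3 affine steps, its disk has center (1/5, -11/20), radius 1/540
x2: after 3 affine steps, its disk has center (7/36, -49/90), radius 1/720
x4: after 3 affine steps, its disk has center (101/360, -5/9), radius 1/720
x6: after 3 affine steps, its disk has center (11/40, -49/90), radius 1/540
x3: after 2 affine steps, its disk has center (1/4, -11/20), radius 1/120
x1: after 1 affine step, its disk has center (-1/4, 0), radius 1/12


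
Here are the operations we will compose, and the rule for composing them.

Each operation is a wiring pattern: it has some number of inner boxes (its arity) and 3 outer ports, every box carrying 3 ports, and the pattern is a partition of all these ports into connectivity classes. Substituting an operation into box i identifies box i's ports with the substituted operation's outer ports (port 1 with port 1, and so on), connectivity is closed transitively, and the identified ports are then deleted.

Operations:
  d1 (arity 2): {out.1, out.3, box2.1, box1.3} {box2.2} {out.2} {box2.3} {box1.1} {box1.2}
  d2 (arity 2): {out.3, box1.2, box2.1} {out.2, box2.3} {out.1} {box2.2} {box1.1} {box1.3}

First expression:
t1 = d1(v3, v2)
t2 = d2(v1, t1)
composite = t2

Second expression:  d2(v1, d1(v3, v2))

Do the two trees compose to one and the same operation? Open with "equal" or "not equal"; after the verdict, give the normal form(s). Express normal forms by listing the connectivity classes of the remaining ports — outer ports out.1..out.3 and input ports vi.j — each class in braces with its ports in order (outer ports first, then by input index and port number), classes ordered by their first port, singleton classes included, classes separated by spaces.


equal: each reduces to {out.1} {out.2, out.3, v1.2, v2.1, v3.3} {v1.1} {v1.3} {v2.2} {v2.3} {v3.1} {v3.2}

Normal form of the first expression: {out.1} {out.2, out.3, v1.2, v2.1, v3.3} {v1.1} {v1.3} {v2.2} {v2.3} {v3.1} {v3.2}
Normal form of the second expression: {out.1} {out.2, out.3, v1.2, v2.1, v3.3} {v1.1} {v1.3} {v2.2} {v2.3} {v3.1} {v3.2}
One common form — equal.


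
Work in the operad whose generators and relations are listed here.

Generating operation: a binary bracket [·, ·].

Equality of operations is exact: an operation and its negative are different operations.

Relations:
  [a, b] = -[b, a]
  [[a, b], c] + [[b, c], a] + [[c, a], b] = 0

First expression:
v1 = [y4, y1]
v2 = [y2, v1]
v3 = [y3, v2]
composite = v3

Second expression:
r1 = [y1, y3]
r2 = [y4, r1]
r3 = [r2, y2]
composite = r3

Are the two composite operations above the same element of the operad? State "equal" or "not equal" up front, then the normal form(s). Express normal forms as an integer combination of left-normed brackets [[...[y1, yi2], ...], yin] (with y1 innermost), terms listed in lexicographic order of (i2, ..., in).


not equal: they reduce to -[[[y1, y4], y2], y3] and -[[[y1, y3], y4], y2]

Reducing the first expression gives -[[[y1, y4], y2], y3]
Reducing the second expression gives -[[[y1, y3], y4], y2]
The normal forms differ: not equal.


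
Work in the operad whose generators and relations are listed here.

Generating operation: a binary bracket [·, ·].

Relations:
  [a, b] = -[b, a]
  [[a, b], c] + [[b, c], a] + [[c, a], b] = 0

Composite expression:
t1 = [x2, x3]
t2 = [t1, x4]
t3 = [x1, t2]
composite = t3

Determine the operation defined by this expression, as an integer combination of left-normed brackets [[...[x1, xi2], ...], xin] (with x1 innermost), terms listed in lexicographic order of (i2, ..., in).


[[[x1, x2], x3], x4] - [[[x1, x3], x2], x4] - [[[x1, x4], x2], x3] + [[[x1, x4], x3], x2]

A multilinear Lie element is pinned by x1-initial words (x1 innermost).
Composite bracket: [x1, [[x2, x3], x4]]
Full expansion: 8 signed words from ab - ba (2^3 = 8).
The x1-initial words carry the normal form:
  sign of x1x2x3x4 is +1, so it contributes +[[[x1, x2], x3], x4]
  sign of x1x3x2x4 is -1, so it contributes -[[[x1, x3], x2], x4]
  sign of x1x4x2x3 is -1, so it contributes -[[[x1, x4], x2], x3]
  sign of x1x4x3x2 is +1, so it contributes +[[[x1, x4], x3], x2]


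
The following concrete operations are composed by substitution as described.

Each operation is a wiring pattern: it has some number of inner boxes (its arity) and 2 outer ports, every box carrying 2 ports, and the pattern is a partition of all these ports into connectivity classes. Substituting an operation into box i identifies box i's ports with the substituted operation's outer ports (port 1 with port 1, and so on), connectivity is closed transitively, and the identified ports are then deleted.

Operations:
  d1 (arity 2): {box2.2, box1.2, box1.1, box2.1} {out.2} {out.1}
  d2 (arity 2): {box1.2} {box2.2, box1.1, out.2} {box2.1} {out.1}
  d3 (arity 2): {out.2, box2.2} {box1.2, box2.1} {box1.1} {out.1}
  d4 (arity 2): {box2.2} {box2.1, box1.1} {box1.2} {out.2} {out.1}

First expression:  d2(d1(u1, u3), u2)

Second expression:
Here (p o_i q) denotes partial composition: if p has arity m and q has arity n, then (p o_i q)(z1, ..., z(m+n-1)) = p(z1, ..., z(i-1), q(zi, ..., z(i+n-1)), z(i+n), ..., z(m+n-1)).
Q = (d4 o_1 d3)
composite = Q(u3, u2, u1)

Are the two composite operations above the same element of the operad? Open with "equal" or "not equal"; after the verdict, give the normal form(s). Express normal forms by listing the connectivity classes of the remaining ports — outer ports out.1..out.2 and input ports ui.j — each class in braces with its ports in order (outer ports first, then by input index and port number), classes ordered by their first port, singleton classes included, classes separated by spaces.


The first composite normalizes to {out.1} {out.2, u2.2} {u1.1, u1.2, u3.1, u3.2} {u2.1}
The second composite normalizes to {out.1} {out.2} {u1.1} {u1.2} {u2.1, u3.2} {u2.2} {u3.1}
Distinct normal forms: not equal.

not equal; first: {out.1} {out.2, u2.2} {u1.1, u1.2, u3.1, u3.2} {u2.1}; second: {out.1} {out.2} {u1.1} {u1.2} {u2.1, u3.2} {u2.2} {u3.1}


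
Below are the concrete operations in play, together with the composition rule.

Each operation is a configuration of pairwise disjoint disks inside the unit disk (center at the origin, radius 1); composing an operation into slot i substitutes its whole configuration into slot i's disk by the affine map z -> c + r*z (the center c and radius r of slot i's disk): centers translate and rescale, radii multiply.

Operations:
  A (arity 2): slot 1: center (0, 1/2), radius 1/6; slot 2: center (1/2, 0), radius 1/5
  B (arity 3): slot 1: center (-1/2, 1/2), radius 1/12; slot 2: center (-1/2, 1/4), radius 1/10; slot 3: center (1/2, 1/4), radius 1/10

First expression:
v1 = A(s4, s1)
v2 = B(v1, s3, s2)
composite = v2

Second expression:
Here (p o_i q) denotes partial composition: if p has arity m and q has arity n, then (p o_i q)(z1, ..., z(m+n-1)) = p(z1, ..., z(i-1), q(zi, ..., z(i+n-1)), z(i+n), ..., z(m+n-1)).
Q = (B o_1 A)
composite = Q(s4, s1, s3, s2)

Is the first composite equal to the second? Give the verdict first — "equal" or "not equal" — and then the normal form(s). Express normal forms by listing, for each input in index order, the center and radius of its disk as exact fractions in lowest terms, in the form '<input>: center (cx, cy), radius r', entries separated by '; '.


equal: each reduces to s1: center (-11/24, 1/2), radius 1/60; s2: center (1/2, 1/4), radius 1/10; s3: center (-1/2, 1/4), radius 1/10; s4: center (-1/2, 13/24), radius 1/72

The first expression, normalized: s1: center (-11/24, 1/2), radius 1/60; s2: center (1/2, 1/4), radius 1/10; s3: center (-1/2, 1/4), radius 1/10; s4: center (-1/2, 13/24), radius 1/72
The second expression, normalized: s1: center (-11/24, 1/2), radius 1/60; s2: center (1/2, 1/4), radius 1/10; s3: center (-1/2, 1/4), radius 1/10; s4: center (-1/2, 13/24), radius 1/72
The forms coincide; equal.


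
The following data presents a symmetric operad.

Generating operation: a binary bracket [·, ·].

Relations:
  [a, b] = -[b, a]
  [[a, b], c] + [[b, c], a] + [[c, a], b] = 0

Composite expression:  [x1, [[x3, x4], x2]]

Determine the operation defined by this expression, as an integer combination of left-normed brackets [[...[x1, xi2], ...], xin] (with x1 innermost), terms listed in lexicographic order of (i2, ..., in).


Antisymmetry and Jacobi reduce to x1-anchored left-normed brackets.
Composite bracket: [x1, [[x3, x4], x2]]
Full expansion: 8 signed words from ab - ba (2^3 = 8).
The x1-initial words carry the normal form:
  x1x2x3x4 appears with sign -1, giving the term -[[[x1, x2], x3], x4]
  x1x2x4x3 appears with sign +1, giving the term +[[[x1, x2], x4], x3]
  x1x3x4x2 appears with sign +1, giving the term +[[[x1, x3], x4], x2]
  x1x4x3x2 appears with sign -1, giving the term -[[[x1, x4], x3], x2]

-[[[x1, x2], x3], x4] + [[[x1, x2], x4], x3] + [[[x1, x3], x4], x2] - [[[x1, x4], x3], x2]


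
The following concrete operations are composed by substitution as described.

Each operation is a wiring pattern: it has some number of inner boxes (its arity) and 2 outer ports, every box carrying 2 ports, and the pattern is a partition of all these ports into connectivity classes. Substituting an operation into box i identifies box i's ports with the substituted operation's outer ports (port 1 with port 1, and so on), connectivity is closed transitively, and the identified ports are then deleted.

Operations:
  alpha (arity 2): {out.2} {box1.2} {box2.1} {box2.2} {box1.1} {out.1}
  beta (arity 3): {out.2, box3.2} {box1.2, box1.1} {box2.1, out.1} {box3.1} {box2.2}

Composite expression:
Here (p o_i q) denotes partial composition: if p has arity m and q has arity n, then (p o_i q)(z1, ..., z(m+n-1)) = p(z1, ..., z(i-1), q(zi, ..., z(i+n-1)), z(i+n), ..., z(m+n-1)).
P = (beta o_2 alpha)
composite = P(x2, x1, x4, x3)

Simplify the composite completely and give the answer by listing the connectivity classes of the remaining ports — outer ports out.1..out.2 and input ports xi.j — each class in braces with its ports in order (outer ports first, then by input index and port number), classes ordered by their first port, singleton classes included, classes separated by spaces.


Connectivity passes through glued beta-boundaries; trace each wire chain.
after alpha, the pattern on (x1, x4) reads {out.1} {out.2} {x1.1} {x1.2} {x4.1} {x4.2} (out.j = its outer ports)
after beta, the pattern on (x2, x1, x4, x3) reads {out.1} {out.2, x3.2} {x1.1} {x1.2} {x2.1, x2.2} {x3.1} {x4.1} {x4.2} (out.j = its outer ports)

{out.1} {out.2, x3.2} {x1.1} {x1.2} {x2.1, x2.2} {x3.1} {x4.1} {x4.2}


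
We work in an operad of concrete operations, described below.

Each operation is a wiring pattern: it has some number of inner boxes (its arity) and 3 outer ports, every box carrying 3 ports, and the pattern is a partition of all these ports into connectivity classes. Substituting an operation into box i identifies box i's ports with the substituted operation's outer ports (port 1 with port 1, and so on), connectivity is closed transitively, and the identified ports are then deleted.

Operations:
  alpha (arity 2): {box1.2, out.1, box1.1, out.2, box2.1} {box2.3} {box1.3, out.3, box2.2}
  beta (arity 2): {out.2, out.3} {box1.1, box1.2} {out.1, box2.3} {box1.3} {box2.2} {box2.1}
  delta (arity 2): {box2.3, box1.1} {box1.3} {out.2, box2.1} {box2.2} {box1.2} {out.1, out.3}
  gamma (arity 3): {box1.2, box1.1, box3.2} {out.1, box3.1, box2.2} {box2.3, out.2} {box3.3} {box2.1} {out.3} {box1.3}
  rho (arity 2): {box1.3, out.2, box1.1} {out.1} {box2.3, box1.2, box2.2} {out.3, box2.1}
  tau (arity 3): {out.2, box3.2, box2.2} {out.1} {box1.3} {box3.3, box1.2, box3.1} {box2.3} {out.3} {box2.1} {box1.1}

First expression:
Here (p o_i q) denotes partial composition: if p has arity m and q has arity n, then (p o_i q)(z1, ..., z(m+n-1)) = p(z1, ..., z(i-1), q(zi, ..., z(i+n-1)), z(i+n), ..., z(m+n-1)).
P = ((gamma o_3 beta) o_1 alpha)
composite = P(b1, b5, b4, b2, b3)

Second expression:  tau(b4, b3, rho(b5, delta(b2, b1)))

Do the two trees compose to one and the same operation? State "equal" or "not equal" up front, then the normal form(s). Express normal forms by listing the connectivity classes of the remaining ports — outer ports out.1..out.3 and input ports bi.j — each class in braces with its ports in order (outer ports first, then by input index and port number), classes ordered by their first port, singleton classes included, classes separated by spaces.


not equal; the first gives {out.1, b3.3, b4.2} {out.2, b4.3} {out.3} {b1.1, b1.2, b5.1} {b1.3, b5.2} {b2.1, b2.2} {b2.3} {b3.1} {b3.2} {b4.1} {b5.3} and the second {out.1} {out.2, b3.2, b5.1, b5.3} {out.3} {b1.1, b4.2, b5.2} {b1.2} {b1.3, b2.1} {b2.2} {b2.3} {b3.1} {b3.3} {b4.1} {b4.3}

In normal form, the first expression is {out.1, b3.3, b4.2} {out.2, b4.3} {out.3} {b1.1, b1.2, b5.1} {b1.3, b5.2} {b2.1, b2.2} {b2.3} {b3.1} {b3.2} {b4.1} {b5.3}
In normal form, the second expression is {out.1} {out.2, b3.2, b5.1, b5.3} {out.3} {b1.1, b4.2, b5.2} {b1.2} {b1.3, b2.1} {b2.2} {b2.3} {b3.1} {b3.3} {b4.1} {b4.3}
Distinct normal forms: not equal.


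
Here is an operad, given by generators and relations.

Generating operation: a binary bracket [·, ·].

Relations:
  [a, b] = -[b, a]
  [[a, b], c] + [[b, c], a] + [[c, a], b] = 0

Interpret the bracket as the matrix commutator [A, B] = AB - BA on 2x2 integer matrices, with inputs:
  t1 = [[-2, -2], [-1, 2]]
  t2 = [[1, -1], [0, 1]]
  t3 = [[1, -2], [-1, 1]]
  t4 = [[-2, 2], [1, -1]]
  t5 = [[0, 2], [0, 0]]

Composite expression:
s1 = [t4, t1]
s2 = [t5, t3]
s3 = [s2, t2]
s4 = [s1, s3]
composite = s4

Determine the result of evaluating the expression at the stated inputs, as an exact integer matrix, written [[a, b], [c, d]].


[[20, 0], [0, -20]]

[t4, t1] = [[0, 10], [-5, 0]]
[t5, t3] = [[-2, 0], [0, 2]]
[[t5, t3], t2] = [[0, 4], [0, 0]]
[[t4, t1], [[t5, t3], t2]] = [[20, 0], [0, -20]]


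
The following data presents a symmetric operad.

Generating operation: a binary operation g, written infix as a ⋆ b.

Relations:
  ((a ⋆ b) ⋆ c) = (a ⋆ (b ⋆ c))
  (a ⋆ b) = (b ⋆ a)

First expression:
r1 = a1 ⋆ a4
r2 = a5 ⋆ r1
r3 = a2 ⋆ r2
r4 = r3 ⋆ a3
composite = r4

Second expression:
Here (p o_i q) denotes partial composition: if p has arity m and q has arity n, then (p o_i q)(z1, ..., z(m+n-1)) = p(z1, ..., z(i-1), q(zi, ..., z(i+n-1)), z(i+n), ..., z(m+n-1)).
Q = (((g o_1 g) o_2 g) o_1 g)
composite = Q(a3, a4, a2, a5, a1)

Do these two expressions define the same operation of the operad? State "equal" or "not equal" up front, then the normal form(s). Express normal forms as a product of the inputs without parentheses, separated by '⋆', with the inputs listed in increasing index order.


equal: each reduces to a1 ⋆ a2 ⋆ a3 ⋆ a4 ⋆ a5

Reducing the first expression gives a1 ⋆ a2 ⋆ a3 ⋆ a4 ⋆ a5
Reducing the second expression gives a1 ⋆ a2 ⋆ a3 ⋆ a4 ⋆ a5
The forms coincide; equal.


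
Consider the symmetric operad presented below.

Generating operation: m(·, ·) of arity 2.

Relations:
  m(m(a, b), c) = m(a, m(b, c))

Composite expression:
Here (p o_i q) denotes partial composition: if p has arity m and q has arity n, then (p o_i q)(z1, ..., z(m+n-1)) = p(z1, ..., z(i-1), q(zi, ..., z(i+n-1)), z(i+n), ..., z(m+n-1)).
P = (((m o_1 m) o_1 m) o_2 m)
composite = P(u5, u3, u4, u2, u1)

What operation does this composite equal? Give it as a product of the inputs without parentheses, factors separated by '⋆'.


The m-tree's shape is irrelevant; the u-reading-order decides.
m(u3, u4) reduces to u3 ⋆ u4
m(u5, m(u3, u4)) reduces to u5 ⋆ u3 ⋆ u4
m(m(u5, m(u3, u4)), u2) reduces to u5 ⋆ u3 ⋆ u4 ⋆ u2
m(m(m(u5, m(u3, u4)), u2), u1) reduces to u5 ⋆ u3 ⋆ u4 ⋆ u2 ⋆ u1

u5 ⋆ u3 ⋆ u4 ⋆ u2 ⋆ u1


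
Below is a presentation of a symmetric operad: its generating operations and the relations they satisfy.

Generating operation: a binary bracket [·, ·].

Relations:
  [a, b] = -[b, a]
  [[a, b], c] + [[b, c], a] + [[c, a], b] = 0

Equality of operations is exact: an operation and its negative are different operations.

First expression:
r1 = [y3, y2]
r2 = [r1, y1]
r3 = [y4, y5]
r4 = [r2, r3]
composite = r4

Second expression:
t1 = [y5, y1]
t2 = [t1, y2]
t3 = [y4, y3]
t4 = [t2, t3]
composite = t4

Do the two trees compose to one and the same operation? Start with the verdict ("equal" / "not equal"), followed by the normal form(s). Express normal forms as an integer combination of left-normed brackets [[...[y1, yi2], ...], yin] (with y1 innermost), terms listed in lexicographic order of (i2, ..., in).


not equal; first: [[[[y1, y2], y3], y4], y5] - [[[[y1, y2], y3], y5], y4] - [[[[y1, y3], y2], y4], y5] + [[[[y1, y3], y2], y5], y4]; second: [[[[y1, y5], y2], y3], y4] - [[[[y1, y5], y2], y4], y3]

Normal form of the first expression: [[[[y1, y2], y3], y4], y5] - [[[[y1, y2], y3], y5], y4] - [[[[y1, y3], y2], y4], y5] + [[[[y1, y3], y2], y5], y4]
Normal form of the second expression: [[[[y1, y5], y2], y3], y4] - [[[[y1, y5], y2], y4], y3]
They disagree, so not equal.
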